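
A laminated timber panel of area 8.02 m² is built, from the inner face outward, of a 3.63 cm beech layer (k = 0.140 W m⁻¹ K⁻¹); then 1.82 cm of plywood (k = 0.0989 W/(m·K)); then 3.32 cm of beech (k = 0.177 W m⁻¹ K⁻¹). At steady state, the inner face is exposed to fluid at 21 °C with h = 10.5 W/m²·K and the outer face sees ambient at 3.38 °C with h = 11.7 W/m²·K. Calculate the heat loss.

Resistance network (inner→outer):
  R_conv,in = 1/(hA) = 1/(10.5·8.02) = 0.01188 K/W
  R_beech = L/(kA) = 0.0363/(0.140·8.02) = 0.03233 K/W
  R_plywood = L/(kA) = 0.0182/(0.0989·8.02) = 0.02295 K/W
  R_beech = L/(kA) = 0.0332/(0.177·8.02) = 0.02339 K/W
  R_conv,out = 1/(hA) = 1/(11.7·8.02) = 0.01066 K/W
ΣR = 0.01188 + 0.03233 + 0.02295 + 0.02339 + 0.01066 = 0.1012 K/W
Q = ΔT/ΣR = (21 °C − 3.38 °C)/0.1012 = 174 W

Q = 174 W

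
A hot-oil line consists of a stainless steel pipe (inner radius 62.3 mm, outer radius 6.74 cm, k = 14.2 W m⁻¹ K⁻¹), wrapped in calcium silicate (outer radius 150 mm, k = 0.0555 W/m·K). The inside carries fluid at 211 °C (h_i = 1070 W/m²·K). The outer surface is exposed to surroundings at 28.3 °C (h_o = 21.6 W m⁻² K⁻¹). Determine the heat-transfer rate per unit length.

Treat each layer as a resistance in series:
  R'_conv,in = 1/(2πr h) = 1/(2π·0.0623·1070) = 0.002388 m·K/W
  R'_stainless steel = ln(0.0674/0.0623)/(2πk) = 0.07868/(2π·14.2) = 8.819×10^-4 m·K/W
  R'_calcium silicate = ln(0.150/0.0674)/(2πk) = 0.8000/(2π·0.0555) = 2.294 m·K/W
  R'_conv,out = 1/(2πr h) = 1/(2π·0.150·21.6) = 0.04912 m·K/W
ΣR = 0.002388 + 8.819×10^-4 + 2.294 + 0.04912 = 2.346 m·K/W
Q' = ΔT/ΣR = (211 °C − 28.3 °C)/2.346 = 77.9 W/m

Q' = 77.9 W/m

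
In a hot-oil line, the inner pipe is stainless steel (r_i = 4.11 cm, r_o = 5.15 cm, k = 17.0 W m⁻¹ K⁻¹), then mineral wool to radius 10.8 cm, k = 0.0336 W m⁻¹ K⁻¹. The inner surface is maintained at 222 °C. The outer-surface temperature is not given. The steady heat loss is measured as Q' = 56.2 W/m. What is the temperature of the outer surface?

T_out = 24.7 °C

Sum the resistances:
  R'_stainless steel = ln(0.0515/0.0411)/(2πk) = 0.2256/(2π·17.0) = 0.002112 m·K/W
  R'_mineral wool = ln(0.108/0.0515)/(2πk) = 0.7405/(2π·0.0336) = 3.508 m·K/W
ΣR = 3.510 m·K/W
ΔT = Q'·ΣR = 56.2 × 3.510 = 197.3 K
Heat flows outward, so T_out = T_in − ΔT = 222 − 197.3 = 24.7 °C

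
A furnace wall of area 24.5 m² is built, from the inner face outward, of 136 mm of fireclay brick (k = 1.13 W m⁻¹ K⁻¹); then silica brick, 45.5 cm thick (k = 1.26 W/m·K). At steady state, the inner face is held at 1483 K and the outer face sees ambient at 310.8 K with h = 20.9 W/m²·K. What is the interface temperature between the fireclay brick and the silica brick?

T = 1216 K

Treat each layer as a resistance in series:
  R_fireclay brick = L/(kA) = 0.136/(1.13·24.5) = 0.004912 K/W
  R_silica brick = L/(kA) = 0.455/(1.26·24.5) = 0.01474 K/W
  R_conv,out = 1/(hA) = 1/(20.9·24.5) = 0.001953 K/W
ΣR = 0.004912 + 0.01474 + 0.001953 = 0.02160 K/W
Q = ΔT/ΣR = (1483 K − 310.8 K)/0.02160 = 54270 W
From the inner boundary to the fireclay brick/silica brick interface, ΣR_partial = 0.004912 K/W.
T_interface = T_in − Q·ΣR_partial = 1483 K − (54270)(0.004912) = 1216 K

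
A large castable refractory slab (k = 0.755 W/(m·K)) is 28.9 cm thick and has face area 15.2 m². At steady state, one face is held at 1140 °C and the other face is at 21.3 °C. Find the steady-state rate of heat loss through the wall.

Q = 44400 W

Q = kA·ΔT/L = 0.755 × 15.2 × |1140 °C − 21.3 °C| / 0.289 = 44400 W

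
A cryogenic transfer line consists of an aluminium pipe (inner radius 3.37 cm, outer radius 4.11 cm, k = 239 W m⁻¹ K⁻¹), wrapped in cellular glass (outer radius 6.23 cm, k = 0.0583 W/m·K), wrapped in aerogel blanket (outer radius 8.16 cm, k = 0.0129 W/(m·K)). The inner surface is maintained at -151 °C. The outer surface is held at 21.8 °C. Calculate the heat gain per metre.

Series thermal resistances, inner to outer:
  R'_aluminium = ln(0.0411/0.0337)/(2πk) = 0.1985/(2π·239) = 1.322×10^-4 m·K/W
  R'_cellular glass = ln(0.0623/0.0411)/(2πk) = 0.4160/(2π·0.0583) = 1.136 m·K/W
  R'_aerogel blanket = ln(0.0816/0.0623)/(2πk) = 0.2699/(2π·0.0129) = 3.330 m·K/W
ΣR = 1.322×10^-4 + 1.136 + 3.330 = 4.466 m·K/W
Q' = ΔT/ΣR = (-151 °C − 21.8 °C)/4.466 = -38.7 W/m
(Negative Q' ⇒ heat flows inward; heat gain = 38.7 W/m.)

Q' = 38.7 W/m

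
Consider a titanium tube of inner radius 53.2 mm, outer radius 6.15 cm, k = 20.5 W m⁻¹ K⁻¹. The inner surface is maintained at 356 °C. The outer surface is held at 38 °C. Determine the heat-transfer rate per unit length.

Q' = 283 kW/m

Q' = 2πk·ΔT/ln(r₂/r₁) = 2π × 20.5 × 318 / ln(0.0615/0.0532) = 2.83×10^5 W/m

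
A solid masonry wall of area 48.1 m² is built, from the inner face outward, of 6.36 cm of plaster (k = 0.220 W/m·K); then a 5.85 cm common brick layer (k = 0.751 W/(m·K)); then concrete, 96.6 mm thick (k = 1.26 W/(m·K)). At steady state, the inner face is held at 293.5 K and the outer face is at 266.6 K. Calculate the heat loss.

Treat each layer as a resistance in series:
  R_plaster = L/(kA) = 0.0636/(0.220·48.1) = 0.006010 K/W
  R_common brick = L/(kA) = 0.0585/(0.751·48.1) = 0.001619 K/W
  R_concrete = L/(kA) = 0.0966/(1.26·48.1) = 0.001594 K/W
ΣR = 0.006010 + 0.001619 + 0.001594 = 0.009223 K/W
Q = ΔT/ΣR = (293.5 K − 266.6 K)/0.009223 = 2920 W

Q = 2.92 kW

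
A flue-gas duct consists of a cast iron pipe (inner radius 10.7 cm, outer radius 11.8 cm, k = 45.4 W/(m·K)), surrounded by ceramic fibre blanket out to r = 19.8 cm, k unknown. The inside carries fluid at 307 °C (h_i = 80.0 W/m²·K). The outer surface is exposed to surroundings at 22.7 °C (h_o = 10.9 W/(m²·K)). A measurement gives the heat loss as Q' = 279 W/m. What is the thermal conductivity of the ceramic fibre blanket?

ΣR = ΔT/Q' = |307 − 22.7|/279 = 1.019 m·K/W
Known resistances:
  R'_conv,in = 1/(2πr h) = 1/(2π·0.107·80.0) = 0.01859 m·K/W
  R'_cast iron = ln(0.118/0.107)/(2πk) = 0.09786/(2π·45.4) = 3.430×10^-4 m·K/W
  R'_conv,out = 1/(2πr h) = 1/(2π·0.198·10.9) = 0.07374 m·K/W
R_ceramic fibre blanket = ΣR − ΣR_known = 1.019 − 0.09267 = 0.9263 m·K/W
ln(r₂/r₁)/(2πk) = 0.9263 ⇒ k = 0.5176/(2π·0.9263) = 0.0889 W/m·K

k = 0.0889 W/m·K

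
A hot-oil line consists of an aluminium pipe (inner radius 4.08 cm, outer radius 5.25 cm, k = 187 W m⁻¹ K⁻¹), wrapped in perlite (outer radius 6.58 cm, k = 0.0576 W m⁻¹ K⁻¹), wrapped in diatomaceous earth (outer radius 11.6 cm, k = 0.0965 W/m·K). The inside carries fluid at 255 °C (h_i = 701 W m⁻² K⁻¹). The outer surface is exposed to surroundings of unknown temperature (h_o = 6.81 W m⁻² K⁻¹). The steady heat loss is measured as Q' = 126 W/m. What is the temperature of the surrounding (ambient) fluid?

T_out = 32.5 °C

Series resistances:
  R'_conv,in = 1/(2πr h) = 1/(2π·0.0408·701) = 0.005565 m·K/W
  R'_aluminium = ln(0.0525/0.0408)/(2πk) = 0.2521/(2π·187) = 2.146×10^-4 m·K/W
  R'_perlite = ln(0.0658/0.0525)/(2πk) = 0.2258/(2π·0.0576) = 0.6239 m·K/W
  R'_diatomaceous earth = ln(0.116/0.0658)/(2πk) = 0.5670/(2π·0.0965) = 0.9351 m·K/W
  R'_conv,out = 1/(2πr h) = 1/(2π·0.116·6.81) = 0.2015 m·K/W
ΣR = 1.766 m·K/W
ΔT = Q'·ΣR = 126 × 1.766 = 222.5 K
Heat flows outward, so T_out = T_in − ΔT = 255 − 222.5 = 32.5 °C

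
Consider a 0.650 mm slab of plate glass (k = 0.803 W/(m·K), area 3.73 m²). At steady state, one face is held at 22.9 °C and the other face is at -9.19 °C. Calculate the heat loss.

Q = kA·ΔT/L = 0.803 × 3.73 × |22.9 °C − -9.19 °C| / 6.50×10^-4 = 1.48×10^5 W

Q = 148 kW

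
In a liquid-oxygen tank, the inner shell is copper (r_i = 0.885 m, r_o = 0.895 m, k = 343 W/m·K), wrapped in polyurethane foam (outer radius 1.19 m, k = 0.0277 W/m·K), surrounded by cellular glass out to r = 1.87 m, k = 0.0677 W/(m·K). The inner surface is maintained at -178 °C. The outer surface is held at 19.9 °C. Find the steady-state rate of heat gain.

Q = 171 W

Series thermal resistances, inner to outer:
  R_copper = (1/0.885 − 1/0.895)/(4πk) = 0.01263/(4π·343) = 2.929×10^-6 K/W
  R_polyurethane foam = (1/0.895 − 1/1.19)/(4πk) = 0.2770/(4π·0.0277) = 0.7957 K/W
  R_cellular glass = (1/1.19 − 1/1.87)/(4πk) = 0.3056/(4π·0.0677) = 0.3592 K/W
ΣR = 2.929×10^-6 + 0.7957 + 0.3592 = 1.155 K/W
Q = ΔT/ΣR = (-178 °C − 19.9 °C)/1.155 = -171 W
(Negative Q ⇒ heat flows inward; heat gain = 171 W.)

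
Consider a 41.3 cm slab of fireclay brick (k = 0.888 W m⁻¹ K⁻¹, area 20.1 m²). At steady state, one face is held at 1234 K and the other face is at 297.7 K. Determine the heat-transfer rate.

Q = kA·ΔT/L = 0.888 × 20.1 × |1234 K − 297.7 K| / 0.413 = 40500 W

Q = 40500 W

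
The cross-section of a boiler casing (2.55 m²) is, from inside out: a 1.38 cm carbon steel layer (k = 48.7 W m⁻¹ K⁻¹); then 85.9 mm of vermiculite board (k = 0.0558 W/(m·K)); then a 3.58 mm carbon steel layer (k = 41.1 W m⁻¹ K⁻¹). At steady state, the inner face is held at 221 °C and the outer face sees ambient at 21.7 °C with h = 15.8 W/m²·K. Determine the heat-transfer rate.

Q = 317 W

Resistance network (inner→outer):
  R_carbon steel = L/(kA) = 0.0138/(48.7·2.55) = 1.111×10^-4 K/W
  R_vermiculite board = L/(kA) = 0.0859/(0.0558·2.55) = 0.6037 K/W
  R_carbon steel = L/(kA) = 0.00358/(41.1·2.55) = 3.416×10^-5 K/W
  R_conv,out = 1/(hA) = 1/(15.8·2.55) = 0.02482 K/W
ΣR = 1.111×10^-4 + 0.6037 + 3.416×10^-5 + 0.02482 = 0.6287 K/W
Q = ΔT/ΣR = (221 °C − 21.7 °C)/0.6287 = 317 W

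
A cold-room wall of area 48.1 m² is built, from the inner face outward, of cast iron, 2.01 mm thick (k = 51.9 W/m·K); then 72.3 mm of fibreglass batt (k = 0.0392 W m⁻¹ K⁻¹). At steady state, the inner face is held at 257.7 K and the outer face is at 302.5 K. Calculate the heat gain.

Treat each layer as a resistance in series:
  R_cast iron = L/(kA) = 0.00201/(51.9·48.1) = 8.052×10^-7 K/W
  R_fibreglass batt = L/(kA) = 0.0723/(0.0392·48.1) = 0.03834 K/W
ΣR = 8.052×10^-7 + 0.03834 = 0.03834 K/W
Q = ΔT/ΣR = (257.7 K − 302.5 K)/0.03834 = -1170 W
(Negative Q ⇒ heat flows inward; heat gain = 1170 W.)

Q = 1170 W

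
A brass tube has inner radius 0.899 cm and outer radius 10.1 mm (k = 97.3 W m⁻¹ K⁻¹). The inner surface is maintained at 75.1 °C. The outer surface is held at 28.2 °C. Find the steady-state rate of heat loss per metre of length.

Q' = 246 kW/m

Q' = 2πk·ΔT/ln(r₂/r₁) = 2π × 97.3 × 46.9 / ln(0.0101/0.00899) = 2.46×10^5 W/m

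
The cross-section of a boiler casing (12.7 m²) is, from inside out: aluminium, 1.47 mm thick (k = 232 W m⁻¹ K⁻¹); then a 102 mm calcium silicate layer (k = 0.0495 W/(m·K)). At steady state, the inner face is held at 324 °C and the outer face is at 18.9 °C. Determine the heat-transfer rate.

Series thermal resistances, inner to outer:
  R_aluminium = L/(kA) = 0.00147/(232·12.7) = 4.989×10^-7 K/W
  R_calcium silicate = L/(kA) = 0.102/(0.0495·12.7) = 0.1623 K/W
ΣR = 4.989×10^-7 + 0.1623 = 0.1623 K/W
Q = ΔT/ΣR = (324 °C − 18.9 °C)/0.1623 = 1880 W

Q = 1880 W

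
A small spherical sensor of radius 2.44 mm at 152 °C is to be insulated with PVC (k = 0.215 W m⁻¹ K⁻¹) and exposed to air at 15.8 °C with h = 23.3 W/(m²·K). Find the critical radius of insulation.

For a sphere, r_cr = 2k_ins/h = 2·0.215/23.3 = 0.0185 m = 1.85 cm

r_cr = 1.85 cm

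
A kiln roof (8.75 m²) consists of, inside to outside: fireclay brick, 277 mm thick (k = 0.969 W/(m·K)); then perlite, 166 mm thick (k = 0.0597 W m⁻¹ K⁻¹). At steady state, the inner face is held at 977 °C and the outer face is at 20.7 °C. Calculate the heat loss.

Q = 2.73 kW

Resistance network (inner→outer):
  R_fireclay brick = L/(kA) = 0.277/(0.969·8.75) = 0.03267 K/W
  R_perlite = L/(kA) = 0.166/(0.0597·8.75) = 0.3178 K/W
ΣR = 0.03267 + 0.3178 = 0.3505 K/W
Q = ΔT/ΣR = (977 °C − 20.7 °C)/0.3505 = 2730 W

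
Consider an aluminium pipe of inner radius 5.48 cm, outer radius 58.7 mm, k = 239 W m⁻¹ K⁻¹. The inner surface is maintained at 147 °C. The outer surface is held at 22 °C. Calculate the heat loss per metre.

Q' = 2730 kW/m

Q' = 2πk·ΔT/ln(r₂/r₁) = 2π × 239 × 125 / ln(0.0587/0.0548) = 2.73×10^6 W/m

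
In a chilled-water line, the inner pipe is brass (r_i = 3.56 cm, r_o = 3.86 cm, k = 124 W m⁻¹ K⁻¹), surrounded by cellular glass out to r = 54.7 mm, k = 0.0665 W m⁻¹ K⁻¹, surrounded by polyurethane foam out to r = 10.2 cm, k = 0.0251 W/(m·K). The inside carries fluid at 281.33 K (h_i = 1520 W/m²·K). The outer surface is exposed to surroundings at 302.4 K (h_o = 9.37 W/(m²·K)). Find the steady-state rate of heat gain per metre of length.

Resistance network (inner→outer):
  R'_conv,in = 1/(2πr h) = 1/(2π·0.0356·1520) = 0.002941 m·K/W
  R'_brass = ln(0.0386/0.0356)/(2πk) = 0.08091/(2π·124) = 1.038×10^-4 m·K/W
  R'_cellular glass = ln(0.0547/0.0386)/(2πk) = 0.3486/(2π·0.0665) = 0.8343 m·K/W
  R'_polyurethane foam = ln(0.102/0.0547)/(2πk) = 0.6231/(2π·0.0251) = 3.951 m·K/W
  R'_conv,out = 1/(2πr h) = 1/(2π·0.102·9.37) = 0.1665 m·K/W
ΣR = 0.002941 + 1.038×10^-4 + 0.8343 + 3.951 + 0.1665 = 4.955 m·K/W
Q' = ΔT/ΣR = (281.33 K − 302.4 K)/4.955 = -4.25 W/m
(Negative Q' ⇒ heat flows inward; heat gain = 4.25 W/m.)

Q' = 4.25 W/m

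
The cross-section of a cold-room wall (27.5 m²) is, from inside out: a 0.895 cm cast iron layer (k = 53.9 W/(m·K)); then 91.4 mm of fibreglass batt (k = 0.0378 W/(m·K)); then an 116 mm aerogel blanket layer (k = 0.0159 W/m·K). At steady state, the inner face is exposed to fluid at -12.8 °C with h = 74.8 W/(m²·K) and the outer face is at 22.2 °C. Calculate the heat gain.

Treat each layer as a resistance in series:
  R_conv,in = 1/(hA) = 1/(74.8·27.5) = 4.861×10^-4 K/W
  R_cast iron = L/(kA) = 0.00895/(53.9·27.5) = 6.038×10^-6 K/W
  R_fibreglass batt = L/(kA) = 0.0914/(0.0378·27.5) = 0.08793 K/W
  R_aerogel blanket = L/(kA) = 0.116/(0.0159·27.5) = 0.2653 K/W
ΣR = 4.861×10^-4 + 6.038×10^-6 + 0.08793 + 0.2653 = 0.3537 K/W
Q = ΔT/ΣR = (-12.8 °C − 22.2 °C)/0.3537 = -99.0 W
(Negative Q ⇒ heat flows inward; heat gain = 99.0 W.)

Q = 99.0 W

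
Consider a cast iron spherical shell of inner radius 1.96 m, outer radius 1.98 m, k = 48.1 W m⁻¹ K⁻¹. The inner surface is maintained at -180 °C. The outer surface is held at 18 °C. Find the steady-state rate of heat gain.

Q = 4πk·ΔT/(1/r₁ − 1/r₂) = 4π × 48.1 × 198 / (1/1.96 − 1/1.98) = 2.32×10^7 W

Q = 2.32×10^7 W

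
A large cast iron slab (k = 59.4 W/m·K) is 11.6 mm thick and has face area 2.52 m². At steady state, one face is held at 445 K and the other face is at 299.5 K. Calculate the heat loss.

Q = 1.88×10^6 W

Q = kA·ΔT/L = 59.4 × 2.52 × |445 K − 299.5 K| / 0.0116 = 1.88×10^6 W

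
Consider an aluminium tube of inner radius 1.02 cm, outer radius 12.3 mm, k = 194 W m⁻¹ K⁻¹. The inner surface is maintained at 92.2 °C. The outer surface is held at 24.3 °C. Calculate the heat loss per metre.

Q' = 442 kW/m

Q' = 2πk·ΔT/ln(r₂/r₁) = 2π × 194 × 67.9 / ln(0.0123/0.0102) = 4.42×10^5 W/m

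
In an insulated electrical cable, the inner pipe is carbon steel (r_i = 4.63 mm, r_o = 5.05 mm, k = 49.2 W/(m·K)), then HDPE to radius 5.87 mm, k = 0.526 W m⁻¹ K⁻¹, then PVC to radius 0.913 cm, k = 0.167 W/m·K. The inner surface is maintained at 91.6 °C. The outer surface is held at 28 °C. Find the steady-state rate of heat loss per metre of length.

Treat each layer as a resistance in series:
  R'_carbon steel = ln(0.00505/0.00463)/(2πk) = 0.08683/(2π·49.2) = 2.809×10^-4 m·K/W
  R'_HDPE = ln(0.00587/0.00505)/(2πk) = 0.1505/(2π·0.526) = 0.04553 m·K/W
  R'_PVC = ln(0.00913/0.00587)/(2πk) = 0.4417/(2π·0.167) = 0.4210 m·K/W
ΣR = 2.809×10^-4 + 0.04553 + 0.4210 = 0.4668 m·K/W
Q' = ΔT/ΣR = (91.6 °C − 28 °C)/0.4668 = 136 W/m

Q' = 136 W/m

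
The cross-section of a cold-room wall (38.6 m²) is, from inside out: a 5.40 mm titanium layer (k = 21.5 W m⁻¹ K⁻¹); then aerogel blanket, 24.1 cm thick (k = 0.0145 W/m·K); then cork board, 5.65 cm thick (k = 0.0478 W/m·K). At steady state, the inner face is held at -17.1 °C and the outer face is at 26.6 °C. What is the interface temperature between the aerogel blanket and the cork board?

T = 23.7 °C

Treat each layer as a resistance in series:
  R_titanium = L/(kA) = 0.00540/(21.5·38.6) = 6.507×10^-6 K/W
  R_aerogel blanket = L/(kA) = 0.241/(0.0145·38.6) = 0.4306 K/W
  R_cork board = L/(kA) = 0.0565/(0.0478·38.6) = 0.03062 K/W
ΣR = 6.507×10^-6 + 0.4306 + 0.03062 = 0.4612 K/W
Q = ΔT/ΣR = (-17.1 °C − 26.6 °C)/0.4612 = -94.75 W
From the inner boundary to the aerogel blanket/cork board interface, ΣR_partial = 0.4306 K/W.
T_interface = T_in − Q·ΣR_partial = -17.1 °C − (-94.75)(0.4306) = 23.7 °C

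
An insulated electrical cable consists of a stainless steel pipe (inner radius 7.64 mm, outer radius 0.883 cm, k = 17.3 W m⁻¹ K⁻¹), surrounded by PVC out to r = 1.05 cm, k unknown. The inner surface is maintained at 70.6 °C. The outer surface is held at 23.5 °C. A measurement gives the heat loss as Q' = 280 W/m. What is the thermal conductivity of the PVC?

ΣR = ΔT/Q' = |70.6 − 23.5|/280 = 0.1682 m·K/W
Known resistances:
  R'_stainless steel = ln(0.00883/0.00764)/(2πk) = 0.1448/(2π·17.3) = 0.001332 m·K/W
R_PVC = ΣR − ΣR_known = 0.1682 − 0.001332 = 0.1669 m·K/W
ln(r₂/r₁)/(2πk) = 0.1669 ⇒ k = 0.1732/(2π·0.1669) = 0.165 W/m·K

k = 0.165 W/m·K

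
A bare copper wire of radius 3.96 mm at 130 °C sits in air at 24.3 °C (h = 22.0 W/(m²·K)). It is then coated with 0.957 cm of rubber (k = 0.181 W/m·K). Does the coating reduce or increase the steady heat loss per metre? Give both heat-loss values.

Critical radius for a cylinder: r_cr = k/h = 0.00823 m = 0.823 cm.
Outer radius after coating: r₂ = 0.00396 + 0.00957 = 0.01353 m.
r₁ < r_cr < r₂: heat loss rises to a maximum at r_cr then falls. Whether the coating helps depends on whether Q(r₂) has dropped back below Q(r₁).
Bare: R = 1/(2πr₁h) = 1.827 m·K/W; Q = 105.7/1.827 = 57.9 W/m.
Coated: R = R_cond + R_conv = 1.615 m·K/W; Q = 105.7/1.615 = 65.4 W/m.

increases: 57.9 → 65.4 W/m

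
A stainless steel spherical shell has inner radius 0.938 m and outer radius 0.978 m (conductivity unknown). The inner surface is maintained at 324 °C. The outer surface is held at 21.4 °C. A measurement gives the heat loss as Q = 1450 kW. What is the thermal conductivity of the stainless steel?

k = 16.6 W/m·K

ΣR = ΔT/Q = |324 − 21.4|/1.45×10^6 = 2.087×10^-4 K/W
(1/r₁−1/r₂)/(4πk) = 2.087×10^-4 ⇒ k = 0.04360/(4π·2.087×10^-4) = 16.6 W/m·K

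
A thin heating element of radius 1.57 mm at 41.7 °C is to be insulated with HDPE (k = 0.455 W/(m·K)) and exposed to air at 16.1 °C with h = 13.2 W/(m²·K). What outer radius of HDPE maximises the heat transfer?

r_cr = 3.45 cm

For a cylinder, r_cr = k_ins/h = 0.455/13.2 = 0.0345 m = 3.45 cm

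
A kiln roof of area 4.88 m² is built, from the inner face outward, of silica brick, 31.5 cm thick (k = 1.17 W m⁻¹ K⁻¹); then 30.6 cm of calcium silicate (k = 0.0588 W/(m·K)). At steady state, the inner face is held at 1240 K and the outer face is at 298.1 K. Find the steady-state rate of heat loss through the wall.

Q = 840 W

Series thermal resistances, inner to outer:
  R_silica brick = L/(kA) = 0.315/(1.17·4.88) = 0.05517 K/W
  R_calcium silicate = L/(kA) = 0.306/(0.0588·4.88) = 1.066 K/W
ΣR = 0.05517 + 1.066 = 1.121 K/W
Q = ΔT/ΣR = (1240 K − 298.1 K)/1.121 = 840 W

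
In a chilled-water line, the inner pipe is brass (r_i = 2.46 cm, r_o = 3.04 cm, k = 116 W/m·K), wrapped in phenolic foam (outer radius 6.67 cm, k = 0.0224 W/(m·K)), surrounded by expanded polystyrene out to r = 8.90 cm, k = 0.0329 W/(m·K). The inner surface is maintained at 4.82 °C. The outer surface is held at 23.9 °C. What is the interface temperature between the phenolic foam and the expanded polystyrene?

Resistance network (inner→outer):
  R'_brass = ln(0.0304/0.0246)/(2πk) = 0.2117/(2π·116) = 2.905×10^-4 m·K/W
  R'_phenolic foam = ln(0.0667/0.0304)/(2πk) = 0.7858/(2π·0.0224) = 5.583 m·K/W
  R'_expanded polystyrene = ln(0.0890/0.0667)/(2πk) = 0.2884/(2π·0.0329) = 1.395 m·K/W
ΣR = 2.905×10^-4 + 5.583 + 1.395 = 6.978 m·K/W
Q' = ΔT/ΣR = (4.82 °C − 23.9 °C)/6.978 = -2.734 W/m
From the inner boundary to the phenolic foam/expanded polystyrene interface, ΣR_partial = 5.583 m·K/W.
T_interface = T_in − Q'·ΣR_partial = 4.82 °C − (-2.734)(5.583) = 20.1 °C

T = 20.1 °C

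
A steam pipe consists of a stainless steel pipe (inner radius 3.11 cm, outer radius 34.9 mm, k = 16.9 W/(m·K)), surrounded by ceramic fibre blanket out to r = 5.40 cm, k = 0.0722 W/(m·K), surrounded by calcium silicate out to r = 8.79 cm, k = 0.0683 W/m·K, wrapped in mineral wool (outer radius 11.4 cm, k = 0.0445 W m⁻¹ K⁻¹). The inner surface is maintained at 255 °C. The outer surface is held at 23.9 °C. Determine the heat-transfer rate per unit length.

Q' = 76.3 W/m

Resistance network (inner→outer):
  R'_stainless steel = ln(0.0349/0.0311)/(2πk) = 0.1153/(2π·16.9) = 0.001086 m·K/W
  R'_ceramic fibre blanket = ln(0.0540/0.0349)/(2πk) = 0.4365/(2π·0.0722) = 0.9622 m·K/W
  R'_calcium silicate = ln(0.0879/0.0540)/(2πk) = 0.4872/(2π·0.0683) = 1.135 m·K/W
  R'_mineral wool = ln(0.114/0.0879)/(2πk) = 0.2600/(2π·0.0445) = 0.9299 m·K/W
ΣR = 0.001086 + 0.9622 + 1.135 + 0.9299 = 3.028 m·K/W
Q' = ΔT/ΣR = (255 °C − 23.9 °C)/3.028 = 76.3 W/m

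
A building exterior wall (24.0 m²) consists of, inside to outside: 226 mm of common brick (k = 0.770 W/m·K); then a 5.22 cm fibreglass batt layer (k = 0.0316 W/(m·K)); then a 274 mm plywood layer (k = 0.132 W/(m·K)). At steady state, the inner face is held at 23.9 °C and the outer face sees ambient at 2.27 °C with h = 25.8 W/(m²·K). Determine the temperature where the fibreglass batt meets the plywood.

Series thermal resistances, inner to outer:
  R_common brick = L/(kA) = 0.226/(0.770·24.0) = 0.01223 K/W
  R_fibreglass batt = L/(kA) = 0.0522/(0.0316·24.0) = 0.06883 K/W
  R_plywood = L/(kA) = 0.274/(0.132·24.0) = 0.08649 K/W
  R_conv,out = 1/(hA) = 1/(25.8·24.0) = 0.001615 K/W
ΣR = 0.01223 + 0.06883 + 0.08649 + 0.001615 = 0.1692 K/W
Q = ΔT/ΣR = (23.9 °C − 2.27 °C)/0.1692 = 127.8 W
From the inner boundary to the fibreglass batt/plywood interface, ΣR_partial = 0.08106 K/W.
T_interface = T_in − Q·ΣR_partial = 23.9 °C − (127.8)(0.08106) = 13.5 °C

T = 13.5 °C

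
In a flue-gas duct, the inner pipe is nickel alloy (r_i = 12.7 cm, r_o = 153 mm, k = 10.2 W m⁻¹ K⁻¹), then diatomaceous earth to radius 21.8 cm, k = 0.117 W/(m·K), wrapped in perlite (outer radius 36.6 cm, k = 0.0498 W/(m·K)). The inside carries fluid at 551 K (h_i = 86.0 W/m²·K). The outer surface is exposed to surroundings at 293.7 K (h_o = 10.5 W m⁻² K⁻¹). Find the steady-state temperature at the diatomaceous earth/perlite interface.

T = 493 K

Treat each layer as a resistance in series:
  R'_conv,in = 1/(2πr h) = 1/(2π·0.127·86.0) = 0.01457 m·K/W
  R'_nickel alloy = ln(0.153/0.127)/(2πk) = 0.1863/(2π·10.2) = 0.002906 m·K/W
  R'_diatomaceous earth = ln(0.218/0.153)/(2πk) = 0.3541/(2π·0.117) = 0.4816 m·K/W
  R'_perlite = ln(0.366/0.218)/(2πk) = 0.5181/(2π·0.0498) = 1.656 m·K/W
  R'_conv,out = 1/(2πr h) = 1/(2π·0.366·10.5) = 0.04141 m·K/W
ΣR = 0.01457 + 0.002906 + 0.4816 + 1.656 + 0.04141 = 2.196 m·K/W
Q' = ΔT/ΣR = (551 K − 293.7 K)/2.196 = 117.2 W/m
From the inner boundary to the diatomaceous earth/perlite interface, ΣR_partial = 0.4991 m·K/W.
T_interface = T_in − Q'·ΣR_partial = 551 K − (117.2)(0.4991) = 493 K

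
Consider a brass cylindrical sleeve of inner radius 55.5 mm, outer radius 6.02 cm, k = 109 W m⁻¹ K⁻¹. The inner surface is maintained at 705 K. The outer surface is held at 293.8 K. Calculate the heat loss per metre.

Q' = 2πk·ΔT/ln(r₂/r₁) = 2π × 109 × 411.2 / ln(0.0602/0.0555) = 3.46×10^6 W/m

Q' = 3460 kW/m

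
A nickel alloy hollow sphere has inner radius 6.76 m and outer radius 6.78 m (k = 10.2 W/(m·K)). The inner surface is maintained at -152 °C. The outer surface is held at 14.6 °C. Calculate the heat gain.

Q = 4πk·ΔT/(1/r₁ − 1/r₂) = 4π × 10.2 × 166.6 / (1/6.76 − 1/6.78) = 4.89×10^7 W

Q = 4.89×10^7 W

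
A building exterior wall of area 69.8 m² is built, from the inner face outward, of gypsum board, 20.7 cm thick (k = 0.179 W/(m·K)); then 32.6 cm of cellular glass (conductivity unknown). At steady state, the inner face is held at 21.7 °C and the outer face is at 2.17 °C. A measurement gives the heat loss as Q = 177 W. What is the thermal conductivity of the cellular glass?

ΣR = ΔT/Q = |21.7 − 2.17|/177 = 0.1103 K/W
Known resistances:
  R_gypsum board = L/(kA) = 0.207/(0.179·69.8) = 0.01657 K/W
R_cellular glass = ΣR − ΣR_known = 0.1103 − 0.01657 = 0.09373 K/W
L/(kA) = 0.09373 ⇒ k = 0.326/(0.09373·69.8) = 0.0498 W/m·K

k = 0.0498 W/m·K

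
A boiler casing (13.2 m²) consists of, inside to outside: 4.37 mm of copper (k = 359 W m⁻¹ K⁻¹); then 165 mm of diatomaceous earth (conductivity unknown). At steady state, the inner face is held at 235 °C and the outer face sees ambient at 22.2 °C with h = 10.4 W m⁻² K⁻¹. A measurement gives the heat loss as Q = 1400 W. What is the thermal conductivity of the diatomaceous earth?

k = 0.0864 W/m·K

ΣR = ΔT/Q = |235 − 22.2|/1400 = 0.1520 K/W
Known resistances:
  R_copper = L/(kA) = 0.00437/(359·13.2) = 9.222×10^-7 K/W
  R_conv,out = 1/(hA) = 1/(10.4·13.2) = 0.007284 K/W
R_diatomaceous earth = ΣR − ΣR_known = 0.1520 − 0.007285 = 0.1447 K/W
L/(kA) = 0.1447 ⇒ k = 0.165/(0.1447·13.2) = 0.0864 W/m·K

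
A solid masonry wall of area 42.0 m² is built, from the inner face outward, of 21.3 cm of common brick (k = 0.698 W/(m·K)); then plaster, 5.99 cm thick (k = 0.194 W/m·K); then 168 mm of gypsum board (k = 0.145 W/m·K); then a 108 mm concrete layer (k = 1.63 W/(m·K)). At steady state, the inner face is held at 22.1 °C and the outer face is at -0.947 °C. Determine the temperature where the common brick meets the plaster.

T = 18.3 °C

Treat each layer as a resistance in series:
  R_common brick = L/(kA) = 0.213/(0.698·42.0) = 0.007266 K/W
  R_plaster = L/(kA) = 0.0599/(0.194·42.0) = 0.007351 K/W
  R_gypsum board = L/(kA) = 0.168/(0.145·42.0) = 0.02759 K/W
  R_concrete = L/(kA) = 0.108/(1.63·42.0) = 0.001578 K/W
ΣR = 0.007266 + 0.007351 + 0.02759 + 0.001578 = 0.04378 K/W
Q = ΔT/ΣR = (22.1 °C − -0.947 °C)/0.04378 = 526.4 W
From the inner boundary to the common brick/plaster interface, ΣR_partial = 0.007266 K/W.
T_interface = T_in − Q·ΣR_partial = 22.1 °C − (526.4)(0.007266) = 18.3 °C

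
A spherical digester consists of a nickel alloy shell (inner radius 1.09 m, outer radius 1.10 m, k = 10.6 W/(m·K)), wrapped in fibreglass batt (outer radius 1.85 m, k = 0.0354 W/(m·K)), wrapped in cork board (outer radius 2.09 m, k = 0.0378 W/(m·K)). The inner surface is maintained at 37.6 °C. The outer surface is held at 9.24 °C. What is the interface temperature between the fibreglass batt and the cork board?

T = 13.1 °C

Series thermal resistances, inner to outer:
  R_nickel alloy = (1/1.09 − 1/1.10)/(4πk) = 0.008340/(4π·10.6) = 6.261×10^-5 K/W
  R_fibreglass batt = (1/1.10 − 1/1.85)/(4πk) = 0.3686/(4π·0.0354) = 0.8285 K/W
  R_cork board = (1/1.85 − 1/2.09)/(4πk) = 0.06207/(4π·0.0378) = 0.1307 K/W
ΣR = 6.261×10^-5 + 0.8285 + 0.1307 = 0.9593 K/W
Q = ΔT/ΣR = (37.6 °C − 9.24 °C)/0.9593 = 29.56 W
From the inner boundary to the fibreglass batt/cork board interface, ΣR_partial = 0.8286 K/W.
T_interface = T_in − Q·ΣR_partial = 37.6 °C − (29.56)(0.8286) = 13.1 °C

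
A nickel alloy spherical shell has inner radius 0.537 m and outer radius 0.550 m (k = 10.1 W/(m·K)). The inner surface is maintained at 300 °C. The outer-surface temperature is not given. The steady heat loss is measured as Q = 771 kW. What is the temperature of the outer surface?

T_out = 32.6 °C

Sum the resistances:
  R_nickel alloy = (1/0.537 − 1/0.550)/(4πk) = 0.04402/(4π·10.1) = 3.468×10^-4 K/W
ΣR = 3.468×10^-4 K/W
ΔT = Q·ΣR = 7.71×10^5 × 3.468×10^-4 = 267.4 K
Heat flows outward, so T_out = T_in − ΔT = 300 − 267.4 = 32.6 °C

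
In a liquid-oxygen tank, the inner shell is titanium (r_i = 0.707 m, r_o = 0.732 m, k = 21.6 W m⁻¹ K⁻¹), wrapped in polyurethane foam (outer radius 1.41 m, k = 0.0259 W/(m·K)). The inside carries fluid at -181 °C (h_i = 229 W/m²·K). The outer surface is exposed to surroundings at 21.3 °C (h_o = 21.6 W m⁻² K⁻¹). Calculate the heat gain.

Q = 100 W

Resistance network (inner→outer):
  R_conv,in = 1/(4πr²h) = 1/(4π·0.707²·229) = 6.952×10^-4 K/W
  R_titanium = (1/0.707 − 1/0.732)/(4πk) = 0.04831/(4π·21.6) = 1.780×10^-4 K/W
  R_polyurethane foam = (1/0.732 − 1/1.41)/(4πk) = 0.6569/(4π·0.0259) = 2.018 K/W
  R_conv,out = 1/(4πr²h) = 1/(4π·1.41²·21.6) = 0.001853 K/W
ΣR = 6.952×10^-4 + 1.780×10^-4 + 2.018 + 0.001853 = 2.021 K/W
Q = ΔT/ΣR = (-181 °C − 21.3 °C)/2.021 = -100 W
(Negative Q ⇒ heat flows inward; heat gain = 100 W.)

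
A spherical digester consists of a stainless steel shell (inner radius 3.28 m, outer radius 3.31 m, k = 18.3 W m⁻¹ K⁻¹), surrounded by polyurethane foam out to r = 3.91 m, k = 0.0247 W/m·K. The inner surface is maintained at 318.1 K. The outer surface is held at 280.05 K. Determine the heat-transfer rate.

Series thermal resistances, inner to outer:
  R_stainless steel = (1/3.28 − 1/3.31)/(4πk) = 0.002763/(4π·18.3) = 1.202×10^-5 K/W
  R_polyurethane foam = (1/3.31 − 1/3.91)/(4πk) = 0.04636/(4π·0.0247) = 0.1494 K/W
ΣR = 1.202×10^-5 + 0.1494 = 0.1494 K/W
Q = ΔT/ΣR = (318.1 K − 280.05 K)/0.1494 = 255 W

Q = 255 W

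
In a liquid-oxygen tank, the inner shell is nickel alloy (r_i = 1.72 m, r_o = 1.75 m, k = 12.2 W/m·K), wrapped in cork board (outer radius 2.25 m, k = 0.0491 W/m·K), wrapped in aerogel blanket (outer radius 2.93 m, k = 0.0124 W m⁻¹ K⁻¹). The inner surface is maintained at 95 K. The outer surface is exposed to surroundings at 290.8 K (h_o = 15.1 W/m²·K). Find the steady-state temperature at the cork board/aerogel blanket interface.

T = 141 K

Resistance network (inner→outer):
  R_nickel alloy = (1/1.72 − 1/1.75)/(4πk) = 0.009967/(4π·12.2) = 6.501×10^-5 K/W
  R_cork board = (1/1.75 − 1/2.25)/(4πk) = 0.1270/(4π·0.0491) = 0.2058 K/W
  R_aerogel blanket = (1/2.25 − 1/2.93)/(4πk) = 0.1031/(4π·0.0124) = 0.6620 K/W
  R_conv,out = 1/(4πr²h) = 1/(4π·2.93²·15.1) = 6.139×10^-4 K/W
ΣR = 6.501×10^-5 + 0.2058 + 0.6620 + 6.139×10^-4 = 0.8685 K/W
Q = ΔT/ΣR = (95 K − 290.8 K)/0.8685 = -225.4 W
From the inner boundary to the cork board/aerogel blanket interface, ΣR_partial = 0.2059 K/W.
T_interface = T_in − Q·ΣR_partial = 95 K − (-225.4)(0.2059) = 141 K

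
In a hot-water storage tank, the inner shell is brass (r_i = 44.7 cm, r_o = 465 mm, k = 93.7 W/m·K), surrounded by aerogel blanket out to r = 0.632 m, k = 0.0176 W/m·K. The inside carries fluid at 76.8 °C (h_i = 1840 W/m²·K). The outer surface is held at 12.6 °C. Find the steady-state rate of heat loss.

Treat each layer as a resistance in series:
  R_conv,in = 1/(4πr²h) = 1/(4π·0.447²·1840) = 2.164×10^-4 K/W
  R_brass = (1/0.447 − 1/0.465)/(4πk) = 0.08660/(4π·93.7) = 7.355×10^-5 K/W
  R_aerogel blanket = (1/0.465 − 1/0.632)/(4πk) = 0.5683/(4π·0.0176) = 2.569 K/W
ΣR = 2.164×10^-4 + 7.355×10^-5 + 2.569 = 2.569 K/W
Q = ΔT/ΣR = (76.8 °C − 12.6 °C)/2.569 = 25.0 W

Q = 25.0 W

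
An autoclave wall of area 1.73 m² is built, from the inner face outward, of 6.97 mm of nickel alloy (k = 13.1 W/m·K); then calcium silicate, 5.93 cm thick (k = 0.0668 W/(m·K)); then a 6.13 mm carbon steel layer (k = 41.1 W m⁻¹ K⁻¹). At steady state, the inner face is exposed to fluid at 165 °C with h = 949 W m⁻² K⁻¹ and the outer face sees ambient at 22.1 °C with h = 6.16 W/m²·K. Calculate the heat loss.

Series thermal resistances, inner to outer:
  R_conv,in = 1/(hA) = 1/(949·1.73) = 6.091×10^-4 K/W
  R_nickel alloy = L/(kA) = 0.00697/(13.1·1.73) = 3.075×10^-4 K/W
  R_calcium silicate = L/(kA) = 0.0593/(0.0668·1.73) = 0.5131 K/W
  R_carbon steel = L/(kA) = 0.00613/(41.1·1.73) = 8.621×10^-5 K/W
  R_conv,out = 1/(hA) = 1/(6.16·1.73) = 0.09384 K/W
ΣR = 6.091×10^-4 + 3.075×10^-4 + 0.5131 + 8.621×10^-5 + 0.09384 = 0.6079 K/W
Q = ΔT/ΣR = (165 °C − 22.1 °C)/0.6079 = 235 W

Q = 235 W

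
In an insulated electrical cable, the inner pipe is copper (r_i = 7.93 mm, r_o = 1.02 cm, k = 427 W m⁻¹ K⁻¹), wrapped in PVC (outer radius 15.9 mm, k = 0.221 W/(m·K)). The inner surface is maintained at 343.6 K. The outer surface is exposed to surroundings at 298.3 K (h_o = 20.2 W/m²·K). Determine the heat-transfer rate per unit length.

Resistance network (inner→outer):
  R'_copper = ln(0.0102/0.00793)/(2πk) = 0.2517/(2π·427) = 9.383×10^-5 m·K/W
  R'_PVC = ln(0.0159/0.0102)/(2πk) = 0.4439/(2π·0.221) = 0.3197 m·K/W
  R'_conv,out = 1/(2πr h) = 1/(2π·0.0159·20.2) = 0.4955 m·K/W
ΣR = 9.383×10^-5 + 0.3197 + 0.4955 = 0.8153 m·K/W
Q' = ΔT/ΣR = (343.6 K − 298.3 K)/0.8153 = 55.6 W/m

Q' = 55.6 W/m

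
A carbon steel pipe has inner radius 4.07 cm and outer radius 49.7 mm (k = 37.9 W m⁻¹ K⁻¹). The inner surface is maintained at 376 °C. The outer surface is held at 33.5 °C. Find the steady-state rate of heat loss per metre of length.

Q' = 408 kW/m

Q' = 2πk·ΔT/ln(r₂/r₁) = 2π × 37.9 × 342.5 / ln(0.0497/0.0407) = 4.08×10^5 W/m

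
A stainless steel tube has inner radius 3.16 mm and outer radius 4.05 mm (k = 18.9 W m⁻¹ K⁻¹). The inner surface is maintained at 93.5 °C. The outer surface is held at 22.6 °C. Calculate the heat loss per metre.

Q' = 33900 W/m

Q' = 2πk·ΔT/ln(r₂/r₁) = 2π × 18.9 × 70.9 / ln(0.00405/0.00316) = 33900 W/m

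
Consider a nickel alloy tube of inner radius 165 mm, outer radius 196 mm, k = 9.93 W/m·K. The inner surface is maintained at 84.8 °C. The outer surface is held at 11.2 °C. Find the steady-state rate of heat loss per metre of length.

Q' = 26.7 kW/m

Q' = 2πk·ΔT/ln(r₂/r₁) = 2π × 9.93 × 73.6 / ln(0.196/0.165) = 26700 W/m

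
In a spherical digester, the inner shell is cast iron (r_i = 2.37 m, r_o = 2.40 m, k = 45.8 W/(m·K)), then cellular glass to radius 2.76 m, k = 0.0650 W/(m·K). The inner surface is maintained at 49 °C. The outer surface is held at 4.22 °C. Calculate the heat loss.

Q = 673 W

Treat each layer as a resistance in series:
  R_cast iron = (1/2.37 − 1/2.40)/(4πk) = 0.005274/(4π·45.8) = 9.164×10^-6 K/W
  R_cellular glass = (1/2.40 − 1/2.76)/(4πk) = 0.05435/(4π·0.0650) = 0.06654 K/W
ΣR = 9.164×10^-6 + 0.06654 = 0.06655 K/W
Q = ΔT/ΣR = (49 °C − 4.22 °C)/0.06655 = 673 W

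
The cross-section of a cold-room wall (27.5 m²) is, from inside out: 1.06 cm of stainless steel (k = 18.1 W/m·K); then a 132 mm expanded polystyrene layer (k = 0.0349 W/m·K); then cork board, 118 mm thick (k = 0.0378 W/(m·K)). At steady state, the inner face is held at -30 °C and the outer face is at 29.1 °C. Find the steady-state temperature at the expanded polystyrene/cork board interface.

Series thermal resistances, inner to outer:
  R_stainless steel = L/(kA) = 0.0106/(18.1·27.5) = 2.130×10^-5 K/W
  R_expanded polystyrene = L/(kA) = 0.132/(0.0349·27.5) = 0.1375 K/W
  R_cork board = L/(kA) = 0.118/(0.0378·27.5) = 0.1135 K/W
ΣR = 2.130×10^-5 + 0.1375 + 0.1135 = 0.2510 K/W
Q = ΔT/ΣR = (-30 °C − 29.1 °C)/0.2510 = -235.5 W
From the inner boundary to the expanded polystyrene/cork board interface, ΣR_partial = 0.1375 K/W.
T_interface = T_in − Q·ΣR_partial = -30 °C − (-235.5)(0.1375) = 2.38 °C

T = 2.38 °C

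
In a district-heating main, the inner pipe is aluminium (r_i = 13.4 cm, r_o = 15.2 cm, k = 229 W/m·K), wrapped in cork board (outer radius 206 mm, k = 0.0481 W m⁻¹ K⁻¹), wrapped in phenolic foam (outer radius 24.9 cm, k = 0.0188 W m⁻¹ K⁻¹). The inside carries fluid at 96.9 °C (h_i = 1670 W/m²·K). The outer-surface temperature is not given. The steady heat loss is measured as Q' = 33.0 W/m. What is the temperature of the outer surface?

T_out = 10.7 °C

Series resistances:
  R'_conv,in = 1/(2πr h) = 1/(2π·0.134·1670) = 7.112×10^-4 m·K/W
  R'_aluminium = ln(0.152/0.134)/(2πk) = 0.1260/(2π·229) = 8.760×10^-5 m·K/W
  R'_cork board = ln(0.206/0.152)/(2πk) = 0.3040/(2π·0.0481) = 1.006 m·K/W
  R'_phenolic foam = ln(0.249/0.206)/(2πk) = 0.1896/(2π·0.0188) = 1.605 m·K/W
ΣR = 2.612 m·K/W
ΔT = Q'·ΣR = 33.0 × 2.612 = 86.20 K
Heat flows outward, so T_out = T_in − ΔT = 96.9 − 86.20 = 10.7 °C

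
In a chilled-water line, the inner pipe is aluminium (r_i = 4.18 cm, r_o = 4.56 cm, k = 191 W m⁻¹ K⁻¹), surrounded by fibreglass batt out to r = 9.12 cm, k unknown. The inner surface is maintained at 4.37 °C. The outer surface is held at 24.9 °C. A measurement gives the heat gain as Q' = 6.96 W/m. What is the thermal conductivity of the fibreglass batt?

ΣR = ΔT/Q' = |4.37 − 24.9|/6.96 = 2.950 m·K/W
Known resistances:
  R'_aluminium = ln(0.0456/0.0418)/(2πk) = 0.08701/(2π·191) = 7.250×10^-5 m·K/W
R_fibreglass batt = ΣR − ΣR_known = 2.950 − 7.250×10^-5 = 2.950 m·K/W
ln(r₂/r₁)/(2πk) = 2.950 ⇒ k = 0.6931/(2π·2.950) = 0.0374 W/m·K

k = 0.0374 W/m·K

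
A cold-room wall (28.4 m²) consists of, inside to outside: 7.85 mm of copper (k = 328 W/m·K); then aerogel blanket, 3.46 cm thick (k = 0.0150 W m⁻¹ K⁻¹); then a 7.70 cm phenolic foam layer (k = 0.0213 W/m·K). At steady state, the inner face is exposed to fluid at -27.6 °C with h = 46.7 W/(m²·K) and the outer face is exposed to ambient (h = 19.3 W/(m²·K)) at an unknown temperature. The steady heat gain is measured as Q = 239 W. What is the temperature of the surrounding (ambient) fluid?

T_out = 22.9 °C

Sum the resistances:
  R_conv,in = 1/(hA) = 1/(46.7·28.4) = 7.540×10^-4 K/W
  R_copper = L/(kA) = 0.00785/(328·28.4) = 8.427×10^-7 K/W
  R_aerogel blanket = L/(kA) = 0.0346/(0.0150·28.4) = 0.08122 K/W
  R_phenolic foam = L/(kA) = 0.0770/(0.0213·28.4) = 0.1273 K/W
  R_conv,out = 1/(hA) = 1/(19.3·28.4) = 0.001824 K/W
ΣR = 0.2111 K/W
ΔT = Q·ΣR = 239 × 0.2111 = 50.45 K
Heat flows inward, so T_out = T_in + ΔT = -27.6 + 50.45 = 22.9 °C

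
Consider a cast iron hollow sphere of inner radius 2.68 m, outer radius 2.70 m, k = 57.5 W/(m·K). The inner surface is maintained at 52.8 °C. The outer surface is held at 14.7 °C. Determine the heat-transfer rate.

Q = 4πk·ΔT/(1/r₁ − 1/r₂) = 4π × 57.5 × 38.1 / (1/2.68 − 1/2.70) = 9.96×10^6 W

Q = 9960 kW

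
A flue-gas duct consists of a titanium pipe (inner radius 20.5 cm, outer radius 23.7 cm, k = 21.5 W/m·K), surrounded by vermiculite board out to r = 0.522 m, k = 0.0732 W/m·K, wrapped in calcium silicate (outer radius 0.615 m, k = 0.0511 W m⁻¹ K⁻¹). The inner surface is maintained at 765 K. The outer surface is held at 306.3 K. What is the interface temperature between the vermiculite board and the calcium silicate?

T = 411 K

Treat each layer as a resistance in series:
  R'_titanium = ln(0.237/0.205)/(2πk) = 0.1451/(2π·21.5) = 0.001074 m·K/W
  R'_vermiculite board = ln(0.522/0.237)/(2πk) = 0.7896/(2π·0.0732) = 1.717 m·K/W
  R'_calcium silicate = ln(0.615/0.522)/(2πk) = 0.1640/(2π·0.0511) = 0.5106 m·K/W
ΣR = 0.001074 + 1.717 + 0.5106 = 2.229 m·K/W
Q' = ΔT/ΣR = (765 K − 306.3 K)/2.229 = 205.8 W/m
From the inner boundary to the vermiculite board/calcium silicate interface, ΣR_partial = 1.718 m·K/W.
T_interface = T_in − Q'·ΣR_partial = 765 K − (205.8)(1.718) = 411 K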